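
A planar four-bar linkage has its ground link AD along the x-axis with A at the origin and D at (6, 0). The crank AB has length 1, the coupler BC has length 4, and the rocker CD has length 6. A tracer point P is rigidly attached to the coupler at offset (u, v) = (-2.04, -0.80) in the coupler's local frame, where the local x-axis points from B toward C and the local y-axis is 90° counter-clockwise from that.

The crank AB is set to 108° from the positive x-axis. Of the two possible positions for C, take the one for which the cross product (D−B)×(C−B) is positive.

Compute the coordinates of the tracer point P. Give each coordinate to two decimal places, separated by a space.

-0.73 -1.20

A=(0,0), D=(6.00,0)
B = A + 1.00·(cos108°, sin108°) = (-0.3090, 0.9511)
|BD| = 6.3803
circle(B,4.00) ∩ circle(D,6.00): a=1.6228, h=3.6560
  candidates: C₊=(1.8406,4.3243) cross=23.326; C₋=(0.7507,-2.9060) cross=-23.326
  mode + wants cross > 0 → take C=(1.8406,4.3243) (cross=23.326)
ex = (C−B)/|BC| = (0.5374,0.8433); ey = (-0.8433,0.5374)
P = B + -2.04·ex + -0.80·ey = (-0.7307,-1.1992)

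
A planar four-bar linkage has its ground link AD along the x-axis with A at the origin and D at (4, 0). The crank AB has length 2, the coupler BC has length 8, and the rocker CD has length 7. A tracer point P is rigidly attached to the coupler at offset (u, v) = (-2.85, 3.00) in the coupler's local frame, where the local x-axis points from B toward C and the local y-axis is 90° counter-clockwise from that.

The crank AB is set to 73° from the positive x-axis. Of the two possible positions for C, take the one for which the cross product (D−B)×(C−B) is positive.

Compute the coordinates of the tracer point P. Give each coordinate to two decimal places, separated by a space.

A=(0,0), D=(4.00,0)
B = A + 2.00·(cos73°, sin73°) = (0.5847, 1.9126)
|BD| = 3.9143
circle(B,8.00) ∩ circle(D,7.00): a=3.8732, h=6.9999
  candidates: C₊=(7.3844,6.1275) cross=27.400; C₋=(0.5439,-6.0873) cross=-27.400
  mode + wants cross > 0 → take C=(7.3844,6.1275) (cross=27.400)
ex = (C−B)/|BC| = (0.8500,0.5269); ey = (-0.5269,0.8500)
P = B + -2.85·ex + 3.00·ey = (-3.4182,2.9609)

-3.42 2.96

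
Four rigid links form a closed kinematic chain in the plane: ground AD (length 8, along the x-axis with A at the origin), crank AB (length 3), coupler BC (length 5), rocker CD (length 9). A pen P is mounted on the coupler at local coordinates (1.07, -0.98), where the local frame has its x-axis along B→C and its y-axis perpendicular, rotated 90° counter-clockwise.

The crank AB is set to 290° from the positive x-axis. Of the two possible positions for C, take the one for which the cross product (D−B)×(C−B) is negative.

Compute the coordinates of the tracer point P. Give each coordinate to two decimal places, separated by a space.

0.53 -4.18

A=(0,0), D=(8.00,0)
B = A + 3.00·(cos290°, sin290°) = (1.0261, -2.8191)
|BD| = 7.5222
circle(B,5.00) ∩ circle(D,9.00): a=0.0388, h=4.9998
  candidates: C₊=(-0.8118,1.8309) cross=37.610; C₋=(2.9358,-7.4400) cross=-37.610
  mode - wants cross < 0 → take C=(2.9358,-7.4400) (cross=-37.610)
ex = (C−B)/|BC| = (0.3819,-0.9242); ey = (0.9242,0.3819)
P = B + 1.07·ex + -0.98·ey = (0.5290,-4.1823)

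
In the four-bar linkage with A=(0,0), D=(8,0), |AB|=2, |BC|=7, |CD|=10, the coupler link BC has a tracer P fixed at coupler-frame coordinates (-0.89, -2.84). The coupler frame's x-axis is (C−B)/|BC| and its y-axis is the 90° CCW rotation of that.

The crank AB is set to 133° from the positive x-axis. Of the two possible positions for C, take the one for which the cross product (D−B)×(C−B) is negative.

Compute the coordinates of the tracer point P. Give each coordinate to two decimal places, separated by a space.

A=(0,0), D=(8.00,0)
B = A + 2.00·(cos133°, sin133°) = (-1.3640, 1.4627)
|BD| = 9.4775
circle(B,7.00) ∩ circle(D,10.00): a=2.0482, h=6.6936
  candidates: C₊=(1.6927,7.7600) cross=63.439; C₋=(-0.3734,-5.4668) cross=-63.439
  mode - wants cross < 0 → take C=(-0.3734,-5.4668) (cross=-63.439)
ex = (C−B)/|BC| = (0.1415,-0.9899); ey = (0.9899,0.1415)
P = B + -0.89·ex + -2.84·ey = (-4.3014,1.9418)

-4.30 1.94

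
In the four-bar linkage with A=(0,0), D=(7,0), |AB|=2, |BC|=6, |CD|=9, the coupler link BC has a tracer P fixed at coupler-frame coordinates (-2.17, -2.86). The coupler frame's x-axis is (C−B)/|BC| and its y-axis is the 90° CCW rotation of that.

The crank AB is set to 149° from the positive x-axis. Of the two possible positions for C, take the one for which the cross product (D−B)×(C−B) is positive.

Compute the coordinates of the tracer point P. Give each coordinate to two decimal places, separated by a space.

-0.01 -2.13

A=(0,0), D=(7.00,0)
B = A + 2.00·(cos149°, sin149°) = (-1.7143, 1.0301)
|BD| = 8.7750
circle(B,6.00) ∩ circle(D,9.00): a=1.8234, h=5.7162
  candidates: C₊=(0.7675,6.4927) cross=50.160; C₋=(-0.5746,-4.8607) cross=-50.160
  mode + wants cross > 0 → take C=(0.7675,6.4927) (cross=50.160)
ex = (C−B)/|BC| = (0.4136,0.9104); ey = (-0.9104,0.4136)
P = B + -2.17·ex + -2.86·ey = (-0.0081,-2.1286)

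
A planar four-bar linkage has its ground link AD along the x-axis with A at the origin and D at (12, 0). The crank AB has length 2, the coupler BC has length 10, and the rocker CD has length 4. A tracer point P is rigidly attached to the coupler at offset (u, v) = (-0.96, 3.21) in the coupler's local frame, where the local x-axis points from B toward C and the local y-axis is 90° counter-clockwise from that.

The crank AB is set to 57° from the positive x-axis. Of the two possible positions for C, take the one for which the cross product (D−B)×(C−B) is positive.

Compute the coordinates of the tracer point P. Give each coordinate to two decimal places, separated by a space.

-0.54 4.61

A=(0,0), D=(12.00,0)
B = A + 2.00·(cos57°, sin57°) = (1.0893, 1.6773)
|BD| = 11.0389
circle(B,10.00) ∩ circle(D,4.00): a=9.3242, h=3.6138
  candidates: C₊=(10.8543,3.8324) cross=39.893; C₋=(9.7561,-3.3113) cross=-39.893
  mode + wants cross > 0 → take C=(10.8543,3.8324) (cross=39.893)
ex = (C−B)/|BC| = (0.9765,0.2155); ey = (-0.2155,0.9765)
P = B + -0.96·ex + 3.21·ey = (-0.5399,4.6050)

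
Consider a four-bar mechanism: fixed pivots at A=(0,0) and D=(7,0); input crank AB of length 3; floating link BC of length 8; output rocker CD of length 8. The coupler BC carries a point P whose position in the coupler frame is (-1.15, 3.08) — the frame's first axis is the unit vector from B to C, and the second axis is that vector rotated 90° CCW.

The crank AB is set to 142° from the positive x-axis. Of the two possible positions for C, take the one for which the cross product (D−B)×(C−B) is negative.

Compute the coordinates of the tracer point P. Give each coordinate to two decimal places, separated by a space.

-0.08 4.21

A=(0,0), D=(7.00,0)
B = A + 3.00·(cos142°, sin142°) = (-2.3640, 1.8470)
|BD| = 9.5444
circle(B,8.00) ∩ circle(D,8.00): a=4.7722, h=6.4207
  candidates: C₊=(3.5605,7.2229) cross=61.282; C₋=(1.0755,-5.3759) cross=-61.282
  mode - wants cross < 0 → take C=(1.0755,-5.3759) (cross=-61.282)
ex = (C−B)/|BC| = (0.4299,-0.9029); ey = (0.9029,0.4299)
P = B + -1.15·ex + 3.08·ey = (-0.0777,4.2095)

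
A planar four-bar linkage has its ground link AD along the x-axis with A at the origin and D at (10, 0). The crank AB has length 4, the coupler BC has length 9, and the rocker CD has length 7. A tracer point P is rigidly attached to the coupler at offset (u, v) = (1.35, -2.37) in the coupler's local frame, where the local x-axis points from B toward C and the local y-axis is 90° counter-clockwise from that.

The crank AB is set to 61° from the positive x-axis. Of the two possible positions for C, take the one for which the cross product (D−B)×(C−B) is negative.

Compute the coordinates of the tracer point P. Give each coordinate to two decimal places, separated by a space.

A=(0,0), D=(10.00,0)
B = A + 4.00·(cos61°, sin61°) = (1.9392, 3.4985)
|BD| = 8.7872
circle(B,9.00) ∩ circle(D,7.00): a=6.2144, h=6.5101
  candidates: C₊=(10.2318,6.9962) cross=57.205; C₋=(5.0480,-4.9475) cross=-57.205
  mode - wants cross < 0 → take C=(5.0480,-4.9475) (cross=-57.205)
ex = (C−B)/|BC| = (0.3454,-0.9384); ey = (0.9384,0.3454)
P = B + 1.35·ex + -2.37·ey = (0.1814,1.4129)

0.18 1.41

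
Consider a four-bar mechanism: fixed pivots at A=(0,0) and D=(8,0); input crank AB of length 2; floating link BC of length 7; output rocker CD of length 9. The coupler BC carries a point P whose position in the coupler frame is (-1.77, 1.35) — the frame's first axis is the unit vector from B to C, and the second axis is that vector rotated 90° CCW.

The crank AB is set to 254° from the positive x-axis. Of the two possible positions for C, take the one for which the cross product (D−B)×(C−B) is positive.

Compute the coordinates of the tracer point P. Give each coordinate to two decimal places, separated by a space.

A=(0,0), D=(8.00,0)
B = A + 2.00·(cos254°, sin254°) = (-0.5513, -1.9225)
|BD| = 8.7647
circle(B,7.00) ∩ circle(D,9.00): a=2.5569, h=6.5163
  candidates: C₊=(0.5140,4.9959) cross=57.114; C₋=(3.3727,-7.7193) cross=-57.114
  mode + wants cross > 0 → take C=(0.5140,4.9959) (cross=57.114)
ex = (C−B)/|BC| = (0.1522,0.9884); ey = (-0.9884,0.1522)
P = B + -1.77·ex + 1.35·ey = (-2.1549,-3.4665)

-2.15 -3.47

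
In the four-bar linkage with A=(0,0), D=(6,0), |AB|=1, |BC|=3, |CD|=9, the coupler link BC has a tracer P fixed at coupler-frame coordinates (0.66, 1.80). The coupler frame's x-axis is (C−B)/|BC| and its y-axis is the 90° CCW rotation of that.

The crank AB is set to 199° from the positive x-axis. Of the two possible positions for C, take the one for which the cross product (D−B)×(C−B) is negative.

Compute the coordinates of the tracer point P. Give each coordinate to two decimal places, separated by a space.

0.24 -1.84

A=(0,0), D=(6.00,0)
B = A + 1.00·(cos199°, sin199°) = (-0.9455, -0.3256)
|BD| = 6.9531
circle(B,3.00) ∩ circle(D,9.00): a=-1.7009, h=2.4712
  candidates: C₊=(-2.7603,2.0633) cross=17.183; C₋=(-2.5289,-2.8737) cross=-17.183
  mode - wants cross < 0 → take C=(-2.5289,-2.8737) (cross=-17.183)
ex = (C−B)/|BC| = (-0.5278,-0.8494); ey = (0.8494,-0.5278)
P = B + 0.66·ex + 1.80·ey = (0.2350,-1.8362)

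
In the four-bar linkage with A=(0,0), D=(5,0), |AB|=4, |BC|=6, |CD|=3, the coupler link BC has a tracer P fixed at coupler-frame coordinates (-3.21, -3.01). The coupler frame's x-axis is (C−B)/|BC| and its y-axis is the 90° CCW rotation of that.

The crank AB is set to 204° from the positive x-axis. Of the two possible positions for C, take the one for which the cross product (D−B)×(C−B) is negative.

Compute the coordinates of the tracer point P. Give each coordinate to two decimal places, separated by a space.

A=(0,0), D=(5.00,0)
B = A + 4.00·(cos204°, sin204°) = (-3.6542, -1.6269)
|BD| = 8.8058
circle(B,6.00) ∩ circle(D,3.00): a=5.9360, h=0.8742
  candidates: C₊=(2.0181,0.3289) cross=7.698; C₋=(2.3411,-1.3894) cross=-7.698
  mode - wants cross < 0 → take C=(2.3411,-1.3894) (cross=-7.698)
ex = (C−B)/|BC| = (0.9992,0.0396); ey = (-0.0396,0.9992)
P = B + -3.21·ex + -3.01·ey = (-6.7425,-4.7617)

-6.74 -4.76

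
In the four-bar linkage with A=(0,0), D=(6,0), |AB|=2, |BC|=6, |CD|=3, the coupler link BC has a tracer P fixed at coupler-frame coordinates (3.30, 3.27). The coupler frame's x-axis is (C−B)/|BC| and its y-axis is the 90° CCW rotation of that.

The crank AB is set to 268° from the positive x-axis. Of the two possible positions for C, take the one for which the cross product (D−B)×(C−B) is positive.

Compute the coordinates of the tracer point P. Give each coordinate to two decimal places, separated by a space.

-0.13 2.65

A=(0,0), D=(6.00,0)
B = A + 2.00·(cos268°, sin268°) = (-0.0698, -1.9988)
|BD| = 6.3904
circle(B,6.00) ∩ circle(D,3.00): a=5.3077, h=2.7978
  candidates: C₊=(4.0965,2.3188) cross=17.879; C₋=(5.8467,-2.9961) cross=-17.879
  mode + wants cross > 0 → take C=(4.0965,2.3188) (cross=17.879)
ex = (C−B)/|BC| = (0.6944,0.7196); ey = (-0.7196,0.6944)
P = B + 3.30·ex + 3.27·ey = (-0.1314,2.6465)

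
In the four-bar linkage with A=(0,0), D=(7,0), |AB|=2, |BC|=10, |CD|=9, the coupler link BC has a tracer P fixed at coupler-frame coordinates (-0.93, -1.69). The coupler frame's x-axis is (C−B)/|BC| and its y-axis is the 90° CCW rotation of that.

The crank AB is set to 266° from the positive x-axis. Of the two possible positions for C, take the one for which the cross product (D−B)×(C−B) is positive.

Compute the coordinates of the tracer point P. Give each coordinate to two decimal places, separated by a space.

1.27 -3.31

A=(0,0), D=(7.00,0)
B = A + 2.00·(cos266°, sin266°) = (-0.1395, -1.9951)
|BD| = 7.4130
circle(B,10.00) ∩ circle(D,9.00): a=4.9880, h=8.6671
  candidates: C₊=(2.3318,7.6947) cross=64.250; C₋=(6.9971,-9.0000) cross=-64.250
  mode + wants cross > 0 → take C=(2.3318,7.6947) (cross=64.250)
ex = (C−B)/|BC| = (0.2471,0.9690); ey = (-0.9690,0.2471)
P = B + -0.93·ex + -1.69·ey = (1.2682,-3.3139)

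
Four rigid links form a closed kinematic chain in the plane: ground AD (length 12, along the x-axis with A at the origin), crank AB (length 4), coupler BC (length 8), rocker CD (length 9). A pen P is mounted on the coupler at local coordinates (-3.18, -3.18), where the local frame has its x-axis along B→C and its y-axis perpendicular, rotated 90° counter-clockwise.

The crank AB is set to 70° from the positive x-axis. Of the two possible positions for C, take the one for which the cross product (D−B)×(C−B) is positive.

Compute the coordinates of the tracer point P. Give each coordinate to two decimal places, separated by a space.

0.43 -0.64

A=(0,0), D=(12.00,0)
B = A + 4.00·(cos70°, sin70°) = (1.3681, 3.7588)
|BD| = 11.2768
circle(B,8.00) ∩ circle(D,9.00): a=4.8846, h=6.3356
  candidates: C₊=(8.0852,8.1040) cross=71.446; C₋=(3.8616,-3.8427) cross=-71.446
  mode + wants cross > 0 → take C=(8.0852,8.1040) (cross=71.446)
ex = (C−B)/|BC| = (0.8396,0.5431); ey = (-0.5431,0.8396)
P = B + -3.18·ex + -3.18·ey = (0.4252,-0.6385)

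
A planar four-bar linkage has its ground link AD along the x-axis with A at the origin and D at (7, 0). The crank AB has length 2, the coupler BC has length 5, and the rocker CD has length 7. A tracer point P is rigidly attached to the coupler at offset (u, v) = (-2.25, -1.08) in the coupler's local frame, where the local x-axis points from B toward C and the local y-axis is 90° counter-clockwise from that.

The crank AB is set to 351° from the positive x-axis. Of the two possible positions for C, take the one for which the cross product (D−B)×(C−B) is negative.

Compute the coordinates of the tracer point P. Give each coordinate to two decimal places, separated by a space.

A=(0,0), D=(7.00,0)
B = A + 2.00·(cos351°, sin351°) = (1.9754, -0.3129)
|BD| = 5.0344
circle(B,5.00) ∩ circle(D,7.00): a=0.1336, h=4.9982
  candidates: C₊=(1.7981,4.6840) cross=25.163; C₋=(2.4193,-5.2931) cross=-25.163
  mode - wants cross < 0 → take C=(2.4193,-5.2931) (cross=-25.163)
ex = (C−B)/|BC| = (0.0888,-0.9961); ey = (0.9961,0.0888)
P = B + -2.25·ex + -1.08·ey = (0.6999,1.8324)

0.70 1.83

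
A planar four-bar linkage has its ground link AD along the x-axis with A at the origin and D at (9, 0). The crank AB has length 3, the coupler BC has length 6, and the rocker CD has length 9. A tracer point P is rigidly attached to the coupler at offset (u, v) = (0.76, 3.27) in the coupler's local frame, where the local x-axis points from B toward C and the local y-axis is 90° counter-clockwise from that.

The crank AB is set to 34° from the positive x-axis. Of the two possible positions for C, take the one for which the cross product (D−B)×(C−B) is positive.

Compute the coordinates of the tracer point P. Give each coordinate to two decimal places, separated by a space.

-0.49 3.24

A=(0,0), D=(9.00,0)
B = A + 3.00·(cos34°, sin34°) = (2.4871, 1.6776)
|BD| = 6.7255
circle(B,6.00) ∩ circle(D,9.00): a=0.0172, h=6.0000
  candidates: C₊=(4.0004,7.4836) cross=40.353; C₋=(1.0072,-4.1370) cross=-40.353
  mode + wants cross > 0 → take C=(4.0004,7.4836) (cross=40.353)
ex = (C−B)/|BC| = (0.2522,0.9677); ey = (-0.9677,0.2522)
P = B + 0.76·ex + 3.27·ey = (-0.4855,3.2378)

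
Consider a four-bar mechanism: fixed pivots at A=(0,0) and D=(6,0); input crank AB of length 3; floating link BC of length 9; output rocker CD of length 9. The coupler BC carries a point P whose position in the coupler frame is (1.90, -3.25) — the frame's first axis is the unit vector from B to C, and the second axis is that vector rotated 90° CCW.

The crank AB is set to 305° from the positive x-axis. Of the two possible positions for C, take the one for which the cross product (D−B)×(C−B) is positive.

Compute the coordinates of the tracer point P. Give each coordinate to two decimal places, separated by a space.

4.42 0.17

A=(0,0), D=(6.00,0)
B = A + 3.00·(cos305°, sin305°) = (1.7207, -2.4575)
|BD| = 4.9347
circle(B,9.00) ∩ circle(D,9.00): a=2.4673, h=8.6552
  candidates: C₊=(-0.4499,6.2769) cross=42.711; C₋=(8.1706,-8.7343) cross=-42.711
  mode + wants cross > 0 → take C=(-0.4499,6.2769) (cross=42.711)
ex = (C−B)/|BC| = (-0.2412,0.9705); ey = (-0.9705,-0.2412)
P = B + 1.90·ex + -3.25·ey = (4.4166,0.1703)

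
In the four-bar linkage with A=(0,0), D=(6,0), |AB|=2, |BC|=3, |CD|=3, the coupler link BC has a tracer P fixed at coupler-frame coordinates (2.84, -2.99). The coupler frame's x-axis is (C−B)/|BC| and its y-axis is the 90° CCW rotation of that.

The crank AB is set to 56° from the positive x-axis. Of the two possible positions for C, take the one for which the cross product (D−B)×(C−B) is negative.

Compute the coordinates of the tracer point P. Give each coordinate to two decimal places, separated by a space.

A=(0,0), D=(6.00,0)
B = A + 2.00·(cos56°, sin56°) = (1.1184, 1.6581)
|BD| = 5.1555
circle(B,3.00) ∩ circle(D,3.00): a=2.5778, h=1.5347
  candidates: C₊=(4.0528,2.2822) cross=7.912; C₋=(3.0656,-0.6241) cross=-7.912
  mode - wants cross < 0 → take C=(3.0656,-0.6241) (cross=-7.912)
ex = (C−B)/|BC| = (0.6491,-0.7607); ey = (0.7607,0.6491)
P = B + 2.84·ex + -2.99·ey = (0.6872,-2.4431)

0.69 -2.44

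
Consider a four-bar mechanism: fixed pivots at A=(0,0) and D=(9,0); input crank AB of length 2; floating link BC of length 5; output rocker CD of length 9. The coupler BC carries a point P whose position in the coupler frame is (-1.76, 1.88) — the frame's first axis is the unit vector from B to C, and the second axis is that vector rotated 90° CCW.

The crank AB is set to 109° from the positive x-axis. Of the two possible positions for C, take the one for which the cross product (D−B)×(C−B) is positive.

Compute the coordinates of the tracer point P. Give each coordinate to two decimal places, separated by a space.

-3.20 1.55

A=(0,0), D=(9.00,0)
B = A + 2.00·(cos109°, sin109°) = (-0.6511, 1.8910)
|BD| = 9.8347
circle(B,5.00) ∩ circle(D,9.00): a=2.0703, h=4.5513
  candidates: C₊=(2.2556,5.9593) cross=44.760; C₋=(0.5054,-2.9734) cross=-44.760
  mode + wants cross > 0 → take C=(2.2556,5.9593) (cross=44.760)
ex = (C−B)/|BC| = (0.5814,0.8137); ey = (-0.8137,0.5814)
P = B + -1.76·ex + 1.88·ey = (-3.2040,1.5519)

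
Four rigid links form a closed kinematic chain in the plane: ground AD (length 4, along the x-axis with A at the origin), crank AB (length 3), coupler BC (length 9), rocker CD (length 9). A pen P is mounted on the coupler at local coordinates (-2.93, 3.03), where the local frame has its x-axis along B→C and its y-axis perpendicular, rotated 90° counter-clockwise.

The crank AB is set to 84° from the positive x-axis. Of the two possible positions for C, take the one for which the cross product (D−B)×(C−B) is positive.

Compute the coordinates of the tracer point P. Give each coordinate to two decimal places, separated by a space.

-3.83 3.73

A=(0,0), D=(4.00,0)
B = A + 3.00·(cos84°, sin84°) = (0.3136, 2.9836)
|BD| = 4.7425
circle(B,9.00) ∩ circle(D,9.00): a=2.3713, h=8.6820
  candidates: C₊=(7.6187,8.2404) cross=41.174; C₋=(-3.3052,-5.2569) cross=-41.174
  mode + wants cross > 0 → take C=(7.6187,8.2404) (cross=41.174)
ex = (C−B)/|BC| = (0.8117,0.5841); ey = (-0.5841,0.8117)
P = B + -2.93·ex + 3.03·ey = (-3.8345,3.7316)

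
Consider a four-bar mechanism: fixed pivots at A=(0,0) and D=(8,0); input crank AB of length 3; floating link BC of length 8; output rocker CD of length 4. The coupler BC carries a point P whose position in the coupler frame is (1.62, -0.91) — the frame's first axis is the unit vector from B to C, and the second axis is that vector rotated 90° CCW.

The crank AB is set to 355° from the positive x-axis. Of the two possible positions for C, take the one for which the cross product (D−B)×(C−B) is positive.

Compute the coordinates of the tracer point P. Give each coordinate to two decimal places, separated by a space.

4.85 -0.33

A=(0,0), D=(8.00,0)
B = A + 3.00·(cos355°, sin355°) = (2.9886, -0.2615)
|BD| = 5.0182
circle(B,8.00) ∩ circle(D,4.00): a=7.2917, h=3.2911
  candidates: C₊=(10.0989,3.4051) cross=16.516; C₋=(10.4418,-3.1682) cross=-16.516
  mode + wants cross > 0 → take C=(10.0989,3.4051) (cross=16.516)
ex = (C−B)/|BC| = (0.8888,0.4583); ey = (-0.4583,0.8888)
P = B + 1.62·ex + -0.91·ey = (4.8455,-0.3278)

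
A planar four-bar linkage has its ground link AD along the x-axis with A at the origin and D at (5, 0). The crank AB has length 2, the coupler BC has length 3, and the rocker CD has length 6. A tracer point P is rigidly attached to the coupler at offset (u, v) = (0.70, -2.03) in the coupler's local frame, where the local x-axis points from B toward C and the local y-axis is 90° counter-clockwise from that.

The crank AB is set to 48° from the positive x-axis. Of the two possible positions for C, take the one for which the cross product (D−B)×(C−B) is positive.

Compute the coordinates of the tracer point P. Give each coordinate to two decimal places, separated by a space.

3.27 2.41

A=(0,0), D=(5.00,0)
B = A + 2.00·(cos48°, sin48°) = (1.3383, 1.4863)
|BD| = 3.9519
circle(B,3.00) ∩ circle(D,6.00): a=-1.4402, h=2.6317
  candidates: C₊=(0.9936,4.4664) cross=10.400; C₋=(-0.9859,-0.4106) cross=-10.400
  mode + wants cross > 0 → take C=(0.9936,4.4664) (cross=10.400)
ex = (C−B)/|BC| = (-0.1149,0.9934); ey = (-0.9934,-0.1149)
P = B + 0.70·ex + -2.03·ey = (3.2744,2.4149)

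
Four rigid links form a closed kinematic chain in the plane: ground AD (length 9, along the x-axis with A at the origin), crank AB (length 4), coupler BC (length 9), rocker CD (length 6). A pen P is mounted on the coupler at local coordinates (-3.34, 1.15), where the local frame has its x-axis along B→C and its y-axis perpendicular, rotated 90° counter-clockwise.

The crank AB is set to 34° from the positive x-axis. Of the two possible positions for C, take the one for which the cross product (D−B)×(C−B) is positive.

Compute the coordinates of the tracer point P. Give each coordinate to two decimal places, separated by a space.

-0.22 2.17

A=(0,0), D=(9.00,0)
B = A + 4.00·(cos34°, sin34°) = (3.3162, 2.2368)
|BD| = 6.1081
circle(B,9.00) ∩ circle(D,6.00): a=6.7377, h=5.9669
  candidates: C₊=(11.7709,5.3219) cross=36.447; C₋=(7.4008,-5.7829) cross=-36.447
  mode + wants cross > 0 → take C=(11.7709,5.3219) (cross=36.447)
ex = (C−B)/|BC| = (0.9394,0.3428); ey = (-0.3428,0.9394)
P = B + -3.34·ex + 1.15·ey = (-0.2157,2.1722)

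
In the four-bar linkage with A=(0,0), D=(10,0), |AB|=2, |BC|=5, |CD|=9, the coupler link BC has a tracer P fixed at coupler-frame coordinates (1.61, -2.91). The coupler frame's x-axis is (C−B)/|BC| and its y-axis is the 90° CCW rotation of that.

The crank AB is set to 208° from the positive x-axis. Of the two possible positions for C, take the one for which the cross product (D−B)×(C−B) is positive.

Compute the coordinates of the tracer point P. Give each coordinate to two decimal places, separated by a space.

1.49 -1.60

A=(0,0), D=(10.00,0)
B = A + 2.00·(cos208°, sin208°) = (-1.7659, -0.9389)
|BD| = 11.8033
circle(B,5.00) ∩ circle(D,9.00): a=3.5294, h=3.5416
  candidates: C₊=(1.4706,2.8722) cross=41.803; C₋=(2.0341,-4.1886) cross=-41.803
  mode + wants cross > 0 → take C=(1.4706,2.8722) (cross=41.803)
ex = (C−B)/|BC| = (0.6473,0.7622); ey = (-0.7622,0.6473)
P = B + 1.61·ex + -2.91·ey = (1.4944,-1.5954)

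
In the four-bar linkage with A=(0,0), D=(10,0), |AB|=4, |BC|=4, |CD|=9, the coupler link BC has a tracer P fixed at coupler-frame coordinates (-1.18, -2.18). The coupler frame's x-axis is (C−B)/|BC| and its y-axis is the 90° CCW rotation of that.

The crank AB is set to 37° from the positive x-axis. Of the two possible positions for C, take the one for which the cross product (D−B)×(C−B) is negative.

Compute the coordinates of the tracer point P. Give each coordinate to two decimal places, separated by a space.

A=(0,0), D=(10.00,0)
B = A + 4.00·(cos37°, sin37°) = (3.1945, 2.4073)
|BD| = 7.2187
circle(B,4.00) ∩ circle(D,9.00): a=-0.8929, h=3.8991
  candidates: C₊=(3.6530,6.3809) cross=28.146; C₋=(1.0525,-0.9709) cross=-28.146
  mode - wants cross < 0 → take C=(1.0525,-0.9709) (cross=-28.146)
ex = (C−B)/|BC| = (-0.5355,-0.8445); ey = (0.8445,-0.5355)
P = B + -1.18·ex + -2.18·ey = (1.9854,4.5712)

1.99 4.57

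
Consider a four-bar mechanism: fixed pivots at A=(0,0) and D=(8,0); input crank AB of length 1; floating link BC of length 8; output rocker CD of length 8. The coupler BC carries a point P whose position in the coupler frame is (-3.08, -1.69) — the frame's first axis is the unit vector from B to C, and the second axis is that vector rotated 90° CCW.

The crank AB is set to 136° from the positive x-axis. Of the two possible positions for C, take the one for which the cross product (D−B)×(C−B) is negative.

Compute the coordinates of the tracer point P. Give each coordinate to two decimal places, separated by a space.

-3.68 2.59

A=(0,0), D=(8.00,0)
B = A + 1.00·(cos136°, sin136°) = (-0.7193, 0.6947)
|BD| = 8.7470
circle(B,8.00) ∩ circle(D,8.00): a=4.3735, h=6.6987
  candidates: C₊=(4.1723,7.0249) cross=58.593; C₋=(3.1083,-6.3302) cross=-58.593
  mode - wants cross < 0 → take C=(3.1083,-6.3302) (cross=-58.593)
ex = (C−B)/|BC| = (0.4785,-0.8781); ey = (0.8781,0.4785)
P = B + -3.08·ex + -1.69·ey = (-3.6770,2.5906)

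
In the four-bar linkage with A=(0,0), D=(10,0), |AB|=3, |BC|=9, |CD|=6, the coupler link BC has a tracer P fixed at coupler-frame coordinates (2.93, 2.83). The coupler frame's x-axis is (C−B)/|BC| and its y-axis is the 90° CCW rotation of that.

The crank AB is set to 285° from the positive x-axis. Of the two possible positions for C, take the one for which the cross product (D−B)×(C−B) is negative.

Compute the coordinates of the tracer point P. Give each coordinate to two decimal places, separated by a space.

4.49 -1.23

A=(0,0), D=(10.00,0)
B = A + 3.00·(cos285°, sin285°) = (0.7765, -2.8978)
|BD| = 9.6680
circle(B,9.00) ∩ circle(D,6.00): a=7.1613, h=5.4513
  candidates: C₊=(5.9746,4.4493) cross=52.703; C₋=(9.2424,-5.9520) cross=-52.703
  mode - wants cross < 0 → take C=(9.2424,-5.9520) (cross=-52.703)
ex = (C−B)/|BC| = (0.9407,-0.3394); ey = (0.3394,0.9407)
P = B + 2.93·ex + 2.83·ey = (4.4930,-1.2300)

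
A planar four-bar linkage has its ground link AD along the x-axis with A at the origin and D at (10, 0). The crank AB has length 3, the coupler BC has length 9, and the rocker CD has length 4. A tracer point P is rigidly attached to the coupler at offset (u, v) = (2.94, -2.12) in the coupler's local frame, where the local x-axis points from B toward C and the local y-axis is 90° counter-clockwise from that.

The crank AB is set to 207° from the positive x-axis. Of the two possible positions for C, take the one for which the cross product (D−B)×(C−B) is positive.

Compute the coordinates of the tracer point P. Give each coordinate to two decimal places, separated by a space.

0.68 -2.73

A=(0,0), D=(10.00,0)
B = A + 3.00·(cos207°, sin207°) = (-2.6730, -1.3620)
|BD| = 12.7460
circle(B,9.00) ∩ circle(D,4.00): a=8.9228, h=1.1761
  candidates: C₊=(6.0730,0.7609) cross=14.991; C₋=(6.3244,-1.5779) cross=-14.991
  mode + wants cross > 0 → take C=(6.0730,0.7609) (cross=14.991)
ex = (C−B)/|BC| = (0.9718,0.2359); ey = (-0.2359,0.9718)
P = B + 2.94·ex + -2.12·ey = (0.6841,-2.7287)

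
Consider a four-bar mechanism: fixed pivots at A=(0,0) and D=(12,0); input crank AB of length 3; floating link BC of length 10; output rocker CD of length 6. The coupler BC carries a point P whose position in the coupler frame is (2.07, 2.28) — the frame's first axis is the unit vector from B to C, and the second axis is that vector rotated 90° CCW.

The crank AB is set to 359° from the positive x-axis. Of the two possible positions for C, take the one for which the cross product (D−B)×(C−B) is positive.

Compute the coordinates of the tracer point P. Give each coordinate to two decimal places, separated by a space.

A=(0,0), D=(12.00,0)
B = A + 3.00·(cos359°, sin359°) = (2.9995, -0.0524)
|BD| = 9.0006
circle(B,10.00) ∩ circle(D,6.00): a=8.0556, h=5.9251
  candidates: C₊=(11.0206,5.9195) cross=53.330; C₋=(11.0895,-5.9305) cross=-53.330
  mode + wants cross > 0 → take C=(11.0206,5.9195) (cross=53.330)
ex = (C−B)/|BC| = (0.8021,0.5972); ey = (-0.5972,0.8021)
P = B + 2.07·ex + 2.28·ey = (3.2983,3.0126)

3.30 3.01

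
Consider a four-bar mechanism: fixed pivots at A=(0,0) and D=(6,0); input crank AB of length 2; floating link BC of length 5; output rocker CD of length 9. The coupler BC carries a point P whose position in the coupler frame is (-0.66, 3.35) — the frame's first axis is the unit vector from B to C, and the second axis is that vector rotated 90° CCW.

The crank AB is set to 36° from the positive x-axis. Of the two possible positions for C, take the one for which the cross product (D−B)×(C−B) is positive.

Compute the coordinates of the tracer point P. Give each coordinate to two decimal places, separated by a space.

-0.69 -1.34

A=(0,0), D=(6.00,0)
B = A + 2.00·(cos36°, sin36°) = (1.6180, 1.1756)
|BD| = 4.5369
circle(B,5.00) ∩ circle(D,9.00): a=-3.9031, h=3.1250
  candidates: C₊=(-1.3421,5.2052) cross=14.178; C₋=(-2.9615,-0.8313) cross=-14.178
  mode + wants cross > 0 → take C=(-1.3421,5.2052) (cross=14.178)
ex = (C−B)/|BC| = (-0.5920,0.8059); ey = (-0.8059,-0.5920)
P = B + -0.66·ex + 3.35·ey = (-0.6911,-1.3396)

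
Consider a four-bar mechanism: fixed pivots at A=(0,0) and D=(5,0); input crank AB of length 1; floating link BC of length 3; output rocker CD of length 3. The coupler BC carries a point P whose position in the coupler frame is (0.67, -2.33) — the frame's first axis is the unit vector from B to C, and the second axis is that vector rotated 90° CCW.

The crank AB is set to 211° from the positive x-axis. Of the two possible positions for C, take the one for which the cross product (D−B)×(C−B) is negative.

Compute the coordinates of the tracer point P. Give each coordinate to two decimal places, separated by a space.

A=(0,0), D=(5.00,0)
B = A + 1.00·(cos211°, sin211°) = (-0.8572, -0.5150)
|BD| = 5.8798
circle(B,3.00) ∩ circle(D,3.00): a=2.9399, h=0.5976
  candidates: C₊=(2.0191,0.3377) cross=3.514; C₋=(2.1238,-0.8528) cross=-3.514
  mode - wants cross < 0 → take C=(2.1238,-0.8528) (cross=-3.514)
ex = (C−B)/|BC| = (0.9936,-0.1126); ey = (0.1126,0.9936)
P = B + 0.67·ex + -2.33·ey = (-0.4537,-2.9057)

-0.45 -2.91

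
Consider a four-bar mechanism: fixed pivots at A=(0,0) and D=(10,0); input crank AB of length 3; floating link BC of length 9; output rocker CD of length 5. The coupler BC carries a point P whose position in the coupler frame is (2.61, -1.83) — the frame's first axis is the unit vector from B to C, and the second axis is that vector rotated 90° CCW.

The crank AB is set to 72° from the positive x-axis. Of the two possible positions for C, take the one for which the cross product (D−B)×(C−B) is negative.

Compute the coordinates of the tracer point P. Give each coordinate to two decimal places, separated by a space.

1.28 -0.32

A=(0,0), D=(10.00,0)
B = A + 3.00·(cos72°, sin72°) = (0.9271, 2.8532)
|BD| = 9.5110
circle(B,9.00) ∩ circle(D,5.00): a=7.6995, h=4.6603
  candidates: C₊=(9.6699,4.9891) cross=44.324; C₋=(6.8739,-3.9022) cross=-44.324
  mode - wants cross < 0 → take C=(6.8739,-3.9022) (cross=-44.324)
ex = (C−B)/|BC| = (0.6608,-0.7506); ey = (0.7506,0.6608)
P = B + 2.61·ex + -1.83·ey = (1.2780,-0.3151)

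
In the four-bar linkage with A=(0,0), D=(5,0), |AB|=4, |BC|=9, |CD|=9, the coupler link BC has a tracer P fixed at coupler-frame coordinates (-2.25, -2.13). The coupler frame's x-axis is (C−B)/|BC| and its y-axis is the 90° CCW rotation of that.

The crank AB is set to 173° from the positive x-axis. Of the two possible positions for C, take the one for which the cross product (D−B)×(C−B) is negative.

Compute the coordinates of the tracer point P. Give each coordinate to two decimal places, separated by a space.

-6.89 1.53

A=(0,0), D=(5.00,0)
B = A + 4.00·(cos173°, sin173°) = (-3.9702, 0.4875)
|BD| = 8.9834
circle(B,9.00) ∩ circle(D,9.00): a=4.4917, h=7.7990
  candidates: C₊=(0.9381,8.0313) cross=70.062; C₋=(0.0917,-7.5438) cross=-70.062
  mode - wants cross < 0 → take C=(0.0917,-7.5438) (cross=-70.062)
ex = (C−B)/|BC| = (0.4513,-0.8924); ey = (0.8924,0.4513)
P = B + -2.25·ex + -2.13·ey = (-6.8864,1.5340)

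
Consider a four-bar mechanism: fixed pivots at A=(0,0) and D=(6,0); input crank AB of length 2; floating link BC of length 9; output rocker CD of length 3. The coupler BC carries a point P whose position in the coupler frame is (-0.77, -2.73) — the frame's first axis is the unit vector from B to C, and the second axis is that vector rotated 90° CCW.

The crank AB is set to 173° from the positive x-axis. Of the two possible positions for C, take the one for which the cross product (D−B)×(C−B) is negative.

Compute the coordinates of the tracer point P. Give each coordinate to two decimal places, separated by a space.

A=(0,0), D=(6.00,0)
B = A + 2.00·(cos173°, sin173°) = (-1.9851, 0.2437)
|BD| = 7.9888
circle(B,9.00) ∩ circle(D,3.00): a=8.5007, h=2.9560
  candidates: C₊=(6.6018,2.9390) cross=23.615; C₋=(6.4215,-2.9702) cross=-23.615
  mode - wants cross < 0 → take C=(6.4215,-2.9702) (cross=-23.615)
ex = (C−B)/|BC| = (0.9341,-0.3571); ey = (0.3571,0.9341)
P = B + -0.77·ex + -2.73·ey = (-3.6792,-2.0313)

-3.68 -2.03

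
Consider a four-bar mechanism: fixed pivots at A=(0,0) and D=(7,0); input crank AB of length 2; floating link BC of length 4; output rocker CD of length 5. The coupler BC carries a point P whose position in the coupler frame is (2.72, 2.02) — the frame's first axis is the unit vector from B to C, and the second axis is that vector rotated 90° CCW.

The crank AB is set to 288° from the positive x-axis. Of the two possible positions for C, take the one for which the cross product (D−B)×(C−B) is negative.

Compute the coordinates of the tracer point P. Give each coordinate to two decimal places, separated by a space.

A=(0,0), D=(7.00,0)
B = A + 2.00·(cos288°, sin288°) = (0.6180, -1.9021)
|BD| = 6.6594
circle(B,4.00) ∩ circle(D,5.00): a=2.6540, h=2.9927
  candidates: C₊=(2.3066,1.7240) cross=19.930; C₋=(4.0162,-4.0121) cross=-19.930
  mode - wants cross < 0 → take C=(4.0162,-4.0121) (cross=-19.930)
ex = (C−B)/|BC| = (0.8496,-0.5275); ey = (0.5275,0.8496)
P = B + 2.72·ex + 2.02·ey = (3.9944,-1.6208)

3.99 -1.62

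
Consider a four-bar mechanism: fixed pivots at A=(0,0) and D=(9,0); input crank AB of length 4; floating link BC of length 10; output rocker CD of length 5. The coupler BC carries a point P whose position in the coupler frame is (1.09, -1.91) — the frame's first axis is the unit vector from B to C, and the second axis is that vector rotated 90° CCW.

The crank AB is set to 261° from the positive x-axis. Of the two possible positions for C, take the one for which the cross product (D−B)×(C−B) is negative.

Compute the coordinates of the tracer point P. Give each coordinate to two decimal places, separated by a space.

A=(0,0), D=(9.00,0)
B = A + 4.00·(cos261°, sin261°) = (-0.6257, -3.9508)
|BD| = 10.4050
circle(B,10.00) ∩ circle(D,5.00): a=8.8065, h=4.7376
  candidates: C₊=(5.7224,3.7759) cross=49.295; C₋=(9.3201,-4.9897) cross=-49.295
  mode - wants cross < 0 → take C=(9.3201,-4.9897) (cross=-49.295)
ex = (C−B)/|BC| = (0.9946,-0.1039); ey = (0.1039,0.9946)
P = B + 1.09·ex + -1.91·ey = (0.2599,-5.9637)

0.26 -5.96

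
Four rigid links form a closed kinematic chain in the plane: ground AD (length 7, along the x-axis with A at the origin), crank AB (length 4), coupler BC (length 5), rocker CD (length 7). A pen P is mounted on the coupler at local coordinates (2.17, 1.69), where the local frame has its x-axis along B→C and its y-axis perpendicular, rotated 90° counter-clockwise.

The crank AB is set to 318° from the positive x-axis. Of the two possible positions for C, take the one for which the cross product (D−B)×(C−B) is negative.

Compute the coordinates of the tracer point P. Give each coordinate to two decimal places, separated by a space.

A=(0,0), D=(7.00,0)
B = A + 4.00·(cos318°, sin318°) = (2.9726, -2.6765)
|BD| = 4.8357
circle(B,5.00) ∩ circle(D,7.00): a=-0.0637, h=4.9996
  candidates: C₊=(0.1523,1.4521) cross=24.176; C₋=(5.6868,-6.8757) cross=-24.176
  mode - wants cross < 0 → take C=(5.6868,-6.8757) (cross=-24.176)
ex = (C−B)/|BC| = (0.5428,-0.8398); ey = (0.8398,0.5428)
P = B + 2.17·ex + 1.69·ey = (5.5699,-3.5816)

5.57 -3.58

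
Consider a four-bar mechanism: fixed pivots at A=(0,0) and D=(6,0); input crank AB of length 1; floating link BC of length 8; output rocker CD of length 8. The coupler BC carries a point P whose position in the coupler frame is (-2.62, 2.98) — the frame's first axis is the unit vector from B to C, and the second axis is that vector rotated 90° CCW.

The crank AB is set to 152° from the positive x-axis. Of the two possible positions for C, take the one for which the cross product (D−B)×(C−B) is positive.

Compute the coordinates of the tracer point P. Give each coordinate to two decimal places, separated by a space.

-4.77 -0.35

A=(0,0), D=(6.00,0)
B = A + 1.00·(cos152°, sin152°) = (-0.8829, 0.4695)
|BD| = 6.8989
circle(B,8.00) ∩ circle(D,8.00): a=3.4495, h=7.2181
  candidates: C₊=(3.0497,7.4361) cross=49.797; C₋=(2.0673,-6.9666) cross=-49.797
  mode + wants cross > 0 → take C=(3.0497,7.4361) (cross=49.797)
ex = (C−B)/|BC| = (0.4916,0.8708); ey = (-0.8708,0.4916)
P = B + -2.62·ex + 2.98·ey = (-4.7660,-0.3472)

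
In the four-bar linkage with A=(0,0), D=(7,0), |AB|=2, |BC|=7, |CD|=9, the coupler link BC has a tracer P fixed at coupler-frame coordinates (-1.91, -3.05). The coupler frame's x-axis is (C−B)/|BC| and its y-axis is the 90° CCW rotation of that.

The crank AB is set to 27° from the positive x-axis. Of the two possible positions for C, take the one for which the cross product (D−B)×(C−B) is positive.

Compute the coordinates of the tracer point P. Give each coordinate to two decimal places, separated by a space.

4.58 -1.35

A=(0,0), D=(7.00,0)
B = A + 2.00·(cos27°, sin27°) = (1.7820, 0.9080)
|BD| = 5.2964
circle(B,7.00) ∩ circle(D,9.00): a=-0.3727, h=6.9901
  candidates: C₊=(2.6131,7.8585) cross=37.022; C₋=(0.2165,-5.9147) cross=-37.022
  mode + wants cross > 0 → take C=(2.6131,7.8585) (cross=37.022)
ex = (C−B)/|BC| = (0.1187,0.9929); ey = (-0.9929,0.1187)
P = B + -1.91·ex + -3.05·ey = (4.5837,-1.3506)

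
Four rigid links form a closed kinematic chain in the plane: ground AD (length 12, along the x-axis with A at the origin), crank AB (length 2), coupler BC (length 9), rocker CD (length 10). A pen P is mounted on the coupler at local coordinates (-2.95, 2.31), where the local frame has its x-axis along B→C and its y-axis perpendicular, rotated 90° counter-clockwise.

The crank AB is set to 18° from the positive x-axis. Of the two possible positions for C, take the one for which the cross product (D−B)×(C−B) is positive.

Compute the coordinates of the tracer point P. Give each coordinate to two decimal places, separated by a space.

A=(0,0), D=(12.00,0)
B = A + 2.00·(cos18°, sin18°) = (1.9021, 0.6180)
|BD| = 10.1168
circle(B,9.00) ∩ circle(D,10.00): a=4.1194, h=8.0019
  candidates: C₊=(6.5026,8.3534) cross=80.954; C₋=(5.5249,-7.6206) cross=-80.954
  mode + wants cross > 0 → take C=(6.5026,8.3534) (cross=80.954)
ex = (C−B)/|BC| = (0.5112,0.8595); ey = (-0.8595,0.5112)
P = B + -2.95·ex + 2.31·ey = (-1.5912,-0.7366)

-1.59 -0.74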